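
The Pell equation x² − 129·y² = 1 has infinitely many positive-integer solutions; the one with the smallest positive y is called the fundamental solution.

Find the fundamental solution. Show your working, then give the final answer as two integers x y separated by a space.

√129 = [11; 2,1,3,1,6,1,3,1,2,22, …], period ℓ=10 (even) → k=9
step 0: (11, 1)  from 11·(1,0) + (0,1)
step 1: (23, 2)  from 2·(11,1) + (1,0)
step 2: (34, 3)  from 1·(23,2) + (11,1)
step 3: (125, 11)  from 3·(34,3) + (23,2)
step 4: (159, 14)  from 1·(125,11) + (34,3)
step 5: (1079, 95)  from 6·(159,14) + (125,11)
step 6: (1238, 109)  from 1·(1079,95) + (159,14)
step 7: (4793, 422)  from 3·(1238,109) + (1079,95)
step 8: (6031, 531)  from 1·(4793,422) + (1238,109)
step 9: (16855, 1484)  from 2·(6031,531) + (4793,422)
fundamental: x₁=16855, y₁=1484  (since 284091025 − 129·2202256 = 1)

16855 1484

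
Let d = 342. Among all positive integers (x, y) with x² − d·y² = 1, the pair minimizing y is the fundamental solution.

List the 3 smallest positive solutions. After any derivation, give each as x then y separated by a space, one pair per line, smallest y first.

√342 = [18; 2,36, …], period ℓ=2 (even) → k=1
step 0: (18, 1)  from 18·(1,0) + (0,1)
step 1: (37, 2)  from 2·(18,1) + (1,0)
(x₁, y₁) = (37, 2);  37² − 342·2² = 1 ✓
(x_2, y_2) = (37·37 + 342·2·2, 37·2 + 2·37) = (2737, 148)
(x_3, y_3) = (37·2737 + 342·2·148, 37·148 + 2·2737) = (202501, 10950)

37 2
2737 148
202501 10950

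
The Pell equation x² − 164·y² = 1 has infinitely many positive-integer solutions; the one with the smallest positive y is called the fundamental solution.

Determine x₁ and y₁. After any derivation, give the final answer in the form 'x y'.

2049 160

d=164: √d = [12; 1,4,6,4,1,24] (ℓ=6, even), read p_5/q_5
step 0: (12, 1)  from 12·(1,0) + (0,1)
step 1: (13, 1)  from 1·(12,1) + (1,0)
step 2: (64, 5)  from 4·(13,1) + (12,1)
…
step 4: (1652, 129)  from 4·(397,31) + (64,5)
step 5: (2049, 160)  from 1·(1652,129) + (397,31)
(x₁, y₁) = (2049, 160);  2049² − 164·160² = 1 ✓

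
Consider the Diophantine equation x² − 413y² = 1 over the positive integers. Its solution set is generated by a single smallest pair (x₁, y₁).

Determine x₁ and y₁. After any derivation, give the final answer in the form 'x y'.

113399 5580

√413 = [20; 3,9,1,4,1,9,3,40, …], period ℓ=8 (even) → k=7
step 0: (20, 1)  from 20·(1,0) + (0,1)
…
step 2: (569, 28)  from 9·(61,3) + (20,1)
step 3: (630, 31)  from 1·(569,28) + (61,3)
step 4: (3089, 152)  from 4·(630,31) + (569,28)
step 5: (3719, 183)  from 1·(3089,152) + (630,31)
step 6: (36560, 1799)  from 9·(3719,183) + (3089,152)
step 7: (113399, 5580)  from 3·(36560,1799) + (3719,183)
(x₁, y₁) = (113399, 5580);  113399² − 413·5580² = 1 ✓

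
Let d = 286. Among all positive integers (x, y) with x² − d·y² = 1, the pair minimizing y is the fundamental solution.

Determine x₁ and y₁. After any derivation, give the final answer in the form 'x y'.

561835 33222

√286 = [16; 1,10,3,3,2,3,3,10,1,32, …], period ℓ=10 (even) → k=9
i=0: a=16 ⇒ p=16, q=1
…
i=2: a=10 ⇒ p=186, q=11
i=3: a=3 ⇒ p=575, q=34
i=4: a=3 ⇒ p=1911, q=113
i=5: a=2 ⇒ p=4397, q=260
i=6: a=3 ⇒ p=15102, q=893
i=7: a=3 ⇒ p=49703, q=2939
i=8: a=10 ⇒ p=512132, q=30283
i=9: a=1 ⇒ p=561835, q=33222
(x₁, y₁) = (561835, 33222);  561835² − 286·33222² = 1 ✓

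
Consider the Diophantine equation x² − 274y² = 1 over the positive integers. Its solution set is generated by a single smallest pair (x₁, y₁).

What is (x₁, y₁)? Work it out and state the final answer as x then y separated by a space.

3959299 239190

[16; 1,1,4,4,1,1,32] for √274; ℓ=7 ⇒ convergent index 13
a_0=16:  p_0=16·1+0=16,  q_0=16·0+1=1
a_1=1:  p_1=1·16+1=17,  q_1=1·1+0=1
…
a_12=1:  p_12=1·1770023+419253=2189276,  q_12=1·106931+25328=132259
a_13=1:  p_13=1·2189276+1770023=3959299,  q_13=1·132259+106931=239190
(x₁, y₁) = (3959299, 239190);  3959299² − 274·239190² = 1 ✓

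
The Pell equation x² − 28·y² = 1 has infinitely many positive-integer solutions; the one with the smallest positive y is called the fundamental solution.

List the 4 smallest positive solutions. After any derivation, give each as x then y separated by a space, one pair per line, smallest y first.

127 24
32257 6096
8193151 1548360
2081028097 393277344

[5; 3,2,3,10] for √28; ℓ=4 ⇒ convergent index 3
i=0: a=5 ⇒ p=5, q=1
…
i=2: a=2 ⇒ p=37, q=7
i=3: a=3 ⇒ p=127, q=24
→ (127, 24).  Check: 127²=16129, 28·24²=16128, difference 1.
n=2: (127,24)∘(127,24) = (127·127+28·24·24, 127·24+24·127) = (32257,6096)
n=3: (32257,6096)∘(127,24) = (127·32257+28·24·6096, 127·6096+24·32257) = (8193151,1548360)
n=4: (8193151,1548360)∘(127,24) = (127·8193151+28·24·1548360, 127·1548360+24·8193151) = (2081028097,393277344)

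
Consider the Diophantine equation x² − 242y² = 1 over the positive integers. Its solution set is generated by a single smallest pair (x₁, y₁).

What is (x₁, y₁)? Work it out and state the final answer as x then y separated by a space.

19601 1260

d=242: √d = [15; 1,1,3,1,14,1,3,1,1,30] (ℓ=10, even), read p_9/q_9
step 0: (15, 1)  from 15·(1,0) + (0,1)
…
step 3: (109, 7)  from 3·(31,2) + (16,1)
…
step 8: (10905, 701)  from 1·(8696,559) + (2209,142)
step 9: (19601, 1260)  from 1·(10905,701) + (8696,559)
fundamental: x₁=19601, y₁=1260  (since 384199201 − 242·1587600 = 1)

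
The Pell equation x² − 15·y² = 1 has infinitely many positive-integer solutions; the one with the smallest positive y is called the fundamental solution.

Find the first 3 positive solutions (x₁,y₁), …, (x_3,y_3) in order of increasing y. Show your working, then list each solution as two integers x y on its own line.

[3; 1,6] for √15; ℓ=2 ⇒ convergent index 1
a_0=3:  p_0=3·1+0=3,  q_0=3·0+1=1
a_1=1:  p_1=1·3+1=4,  q_1=1·1+0=1
fundamental: x₁=4, y₁=1  (since 16 − 15·1 = 1)
k=2:  x_2 = 4·4+15·1·1 = 31,  y_2 = 4·1+1·4 = 8
k=3:  x_3 = 4·31+15·1·8 = 244,  y_3 = 4·8+1·31 = 63

4 1
31 8
244 63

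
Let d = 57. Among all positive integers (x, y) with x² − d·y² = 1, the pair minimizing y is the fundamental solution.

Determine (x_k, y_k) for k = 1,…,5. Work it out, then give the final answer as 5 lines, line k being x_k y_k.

151 20
45601 6040
13771351 1824060
4158902401 550860080
1255974753751 166357920100

√57 = [7; 1,1,4,1,1,14, …], period ℓ=6 (even) → k=5
i=0: a=7 ⇒ p=7, q=1
i=1: a=1 ⇒ p=8, q=1
i=2: a=1 ⇒ p=15, q=2
…
i=4: a=1 ⇒ p=83, q=11
i=5: a=1 ⇒ p=151, q=20
fundamental: x₁=151, y₁=20  (since 22801 − 57·400 = 1)
(151+20√57)^2 = 45601 + 6040√57
(151+20√57)^3 = 13771351 + 1824060√57
(151+20√57)^4 = 4158902401 + 550860080√57
(151+20√57)^5 = 1255974753751 + 166357920100√57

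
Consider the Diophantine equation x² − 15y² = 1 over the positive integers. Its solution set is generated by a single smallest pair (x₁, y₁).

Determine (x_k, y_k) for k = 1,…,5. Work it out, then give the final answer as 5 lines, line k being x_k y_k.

[3; 1,6] for √15; ℓ=2 ⇒ convergent index 1
step 0: (3, 1)  from 3·(1,0) + (0,1)
step 1: (4, 1)  from 1·(3,1) + (1,0)
fundamental: x₁=4, y₁=1  (since 16 − 15·1 = 1)
(x_2, y_2) = (4·4 + 15·1·1, 4·1 + 1·4) = (31, 8)
(x_3, y_3) = (4·31 + 15·1·8, 4·8 + 1·31) = (244, 63)
(x_4, y_4) = (4·244 + 15·1·63, 4·63 + 1·244) = (1921, 496)
(x_5, y_5) = (4·1921 + 15·1·496, 4·496 + 1·1921) = (15124, 3905)

4 1
31 8
244 63
1921 496
15124 3905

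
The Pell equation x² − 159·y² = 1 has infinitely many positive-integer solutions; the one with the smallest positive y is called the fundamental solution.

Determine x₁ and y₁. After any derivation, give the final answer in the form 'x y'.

d=159: √d = [12; 1,1,1,1,3,1,1,1,1,24] (ℓ=10, even), read p_9/q_9
i=0: a=12 ⇒ p=12, q=1
…
i=5: a=3 ⇒ p=227, q=18
…
i=8: a=1 ⇒ p=807, q=64
i=9: a=1 ⇒ p=1324, q=105
fundamental: x₁=1324, y₁=105  (since 1752976 − 159·11025 = 1)

1324 105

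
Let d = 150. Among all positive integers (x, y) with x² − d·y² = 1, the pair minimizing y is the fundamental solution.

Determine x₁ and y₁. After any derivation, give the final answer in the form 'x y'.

49 4

√150 → a₀=12, period (4,24); ℓ=2 even so k=1
step 0: (12, 1)  from 12·(1,0) + (0,1)
step 1: (49, 4)  from 4·(12,1) + (1,0)
fundamental: x₁=49, y₁=4  (since 2401 − 150·16 = 1)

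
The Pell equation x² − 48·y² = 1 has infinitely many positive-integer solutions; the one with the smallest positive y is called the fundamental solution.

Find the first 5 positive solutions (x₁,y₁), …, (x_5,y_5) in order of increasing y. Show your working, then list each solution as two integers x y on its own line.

7 1
97 14
1351 195
18817 2716
262087 37829

√48 → a₀=6, period (1,12); ℓ=2 even so k=1
a_0=6:  p_0=6·1+0=6,  q_0=6·0+1=1
a_1=1:  p_1=1·6+1=7,  q_1=1·1+0=1
→ (7, 1).  Check: 7²=49, 48·1²=48, difference 1.
(7+1√48)^2 = 97 + 14√48
(7+1√48)^3 = 1351 + 195√48
(7+1√48)^4 = 18817 + 2716√48
(7+1√48)^5 = 262087 + 37829√48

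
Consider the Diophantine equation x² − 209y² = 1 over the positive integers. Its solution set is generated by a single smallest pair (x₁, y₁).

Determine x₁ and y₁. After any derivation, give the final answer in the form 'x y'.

46551 3220

d=209: √d = [14; 2,5,3,2,3,5,2,28] (ℓ=8, even), read p_7/q_7
step 0: (14, 1)  from 14·(1,0) + (0,1)
…
step 5: (4019, 278)  from 3·(1171,81) + (506,35)
step 6: (21266, 1471)  from 5·(4019,278) + (1171,81)
step 7: (46551, 3220)  from 2·(21266,1471) + (4019,278)
→ (46551, 3220).  Check: 46551²=2166995601, 209·3220²=2166995600, difference 1.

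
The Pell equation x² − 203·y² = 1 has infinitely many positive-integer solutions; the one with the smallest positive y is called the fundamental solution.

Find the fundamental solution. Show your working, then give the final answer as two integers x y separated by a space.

57 4

[14; 4,28] for √203; ℓ=2 ⇒ convergent index 1
i=0: a=14 ⇒ p=14, q=1
i=1: a=4 ⇒ p=57, q=4
→ (57, 4).  Check: 57²=3249, 203·4²=3248, difference 1.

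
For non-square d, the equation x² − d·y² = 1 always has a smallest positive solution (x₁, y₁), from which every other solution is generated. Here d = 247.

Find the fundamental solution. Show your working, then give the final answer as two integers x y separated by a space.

85292 5427

√247 → a₀=15, period (1,2,1,1,9,1,9,1,1,2,1,30); ℓ=12 even so k=11
a_0=15:  p_0=15·1+0=15,  q_0=15·0+1=1
…
a_2=2:  p_2=2·16+15=47,  q_2=2·1+1=3
…
a_4=1:  p_4=1·63+47=110,  q_4=1·4+3=7
…
a_6=1:  p_6=1·1053+110=1163,  q_6=1·67+7=74
a_7=9:  p_7=9·1163+1053=11520,  q_7=9·74+67=733
…
a_9=1:  p_9=1·12683+11520=24203,  q_9=1·807+733=1540
a_10=2:  p_10=2·24203+12683=61089,  q_10=2·1540+807=3887
a_11=1:  p_11=1·61089+24203=85292,  q_11=1·3887+1540=5427
→ (85292, 5427).  Check: 85292²=7274725264, 247·5427²=7274725263, difference 1.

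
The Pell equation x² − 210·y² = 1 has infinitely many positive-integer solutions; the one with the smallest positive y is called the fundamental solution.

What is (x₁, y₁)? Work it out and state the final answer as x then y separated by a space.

√210 → a₀=14, period (2,28); ℓ=2 even so k=1
step 0: (14, 1)  from 14·(1,0) + (0,1)
step 1: (29, 2)  from 2·(14,1) + (1,0)
fundamental: x₁=29, y₁=2  (since 841 − 210·4 = 1)

29 2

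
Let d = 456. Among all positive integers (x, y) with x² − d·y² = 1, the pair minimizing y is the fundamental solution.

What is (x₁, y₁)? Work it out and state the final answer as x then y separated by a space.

1025 48

√456 = [21; 2,1,4,1,2,42, …], period ℓ=6 (even) → k=5
k=0  a_k=21  p_k/q_k = 21/1
…
k=2  a_k=1  p_k/q_k = 64/3
…
k=4  a_k=1  p_k/q_k = 363/17
k=5  a_k=2  p_k/q_k = 1025/48
fundamental: x₁=1025, y₁=48  (since 1050625 − 456·2304 = 1)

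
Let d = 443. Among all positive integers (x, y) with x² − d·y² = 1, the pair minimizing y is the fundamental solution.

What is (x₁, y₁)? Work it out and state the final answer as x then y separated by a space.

442 21

√443 = [21; 21,42, …], period ℓ=2 (even) → k=1
step 0: (21, 1)  from 21·(1,0) + (0,1)
step 1: (442, 21)  from 21·(21,1) + (1,0)
→ (442, 21).  Check: 442²=195364, 443·21²=195363, difference 1.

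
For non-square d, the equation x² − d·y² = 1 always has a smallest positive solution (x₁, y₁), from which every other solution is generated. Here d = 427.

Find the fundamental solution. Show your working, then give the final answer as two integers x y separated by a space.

62 3

√427 = [20; 1,1,1,40, …], period ℓ=4 (even) → k=3
a_0=20:  p_0=20·1+0=20,  q_0=20·0+1=1
a_1=1:  p_1=1·20+1=21,  q_1=1·1+0=1
a_2=1:  p_2=1·21+20=41,  q_2=1·1+1=2
a_3=1:  p_3=1·41+21=62,  q_3=1·2+1=3
(x₁, y₁) = (62, 3);  62² − 427·3² = 1 ✓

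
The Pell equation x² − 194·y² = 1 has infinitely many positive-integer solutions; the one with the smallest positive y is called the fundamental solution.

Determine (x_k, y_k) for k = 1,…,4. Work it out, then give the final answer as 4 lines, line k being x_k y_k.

[13; 1,12,1,26] for √194; ℓ=4 ⇒ convergent index 3
a_0=13:  p_0=13·1+0=13,  q_0=13·0+1=1
…
a_2=12:  p_2=12·14+13=181,  q_2=12·1+1=13
a_3=1:  p_3=1·181+14=195,  q_3=1·13+1=14
(x₁, y₁) = (195, 14);  195² − 194·14² = 1 ✓
n=2: (195,14)∘(195,14) = (195·195+194·14·14, 195·14+14·195) = (76049,5460)
n=3: (76049,5460)∘(195,14) = (195·76049+194·14·5460, 195·5460+14·76049) = (29658915,2129386)
n=4: (29658915,2129386)∘(195,14) = (195·29658915+194·14·2129386, 195·2129386+14·29658915) = (11566900801,830455080)

195 14
76049 5460
29658915 2129386
11566900801 830455080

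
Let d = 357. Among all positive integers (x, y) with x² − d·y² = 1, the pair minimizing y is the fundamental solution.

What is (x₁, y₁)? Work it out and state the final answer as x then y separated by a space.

3401 180

√357 → a₀=18, period (1,8,2,8,1,36); ℓ=6 even so k=5
k=0  a_k=18  p_k/q_k = 18/1
k=1  a_k=1  p_k/q_k = 19/1
…
k=4  a_k=8  p_k/q_k = 3042/161
k=5  a_k=1  p_k/q_k = 3401/180
→ (3401, 180).  Check: 3401²=11566801, 357·180²=11566800, difference 1.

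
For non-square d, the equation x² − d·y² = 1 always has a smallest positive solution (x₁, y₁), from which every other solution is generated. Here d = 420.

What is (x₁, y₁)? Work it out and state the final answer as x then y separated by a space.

41 2

[20; 2,40] for √420; ℓ=2 ⇒ convergent index 1
a_0=20:  p_0=20·1+0=20,  q_0=20·0+1=1
a_1=2:  p_1=2·20+1=41,  q_1=2·1+0=2
fundamental: x₁=41, y₁=2  (since 1681 − 420·4 = 1)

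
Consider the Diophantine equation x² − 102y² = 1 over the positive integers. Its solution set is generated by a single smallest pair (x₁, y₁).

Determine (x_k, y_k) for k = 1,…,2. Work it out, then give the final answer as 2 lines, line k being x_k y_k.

101 10
20401 2020

√102 = [10; 10,20, …], period ℓ=2 (even) → k=1
a_0=10:  p_0=10·1+0=10,  q_0=10·0+1=1
a_1=10:  p_1=10·10+1=101,  q_1=10·1+0=10
(x₁, y₁) = (101, 10);  101² − 102·10² = 1 ✓
(x_2, y_2) = (101·101 + 102·10·10, 101·10 + 10·101) = (20401, 2020)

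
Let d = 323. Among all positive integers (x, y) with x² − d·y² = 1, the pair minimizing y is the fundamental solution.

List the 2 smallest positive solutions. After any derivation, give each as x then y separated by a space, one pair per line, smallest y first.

18 1
647 36

[17; 1,34] for √323; ℓ=2 ⇒ convergent index 1
a_0=17:  p_0=17·1+0=17,  q_0=17·0+1=1
a_1=1:  p_1=1·17+1=18,  q_1=1·1+0=1
→ (18, 1).  Check: 18²=324, 323·1²=323, difference 1.
k=2:  x_2 = 18·18+323·1·1 = 647,  y_2 = 18·1+1·18 = 36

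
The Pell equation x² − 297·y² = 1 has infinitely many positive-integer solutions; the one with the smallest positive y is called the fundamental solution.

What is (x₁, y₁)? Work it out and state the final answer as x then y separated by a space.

48599 2820

[17; 4,3,1,1,2,1,1,3,4,34] for √297; ℓ=10 ⇒ convergent index 9
k=0  a_k=17  p_k/q_k = 17/1
…
k=2  a_k=3  p_k/q_k = 224/13
…
k=4  a_k=1  p_k/q_k = 517/30
k=5  a_k=2  p_k/q_k = 1327/77
…
k=8  a_k=3  p_k/q_k = 11357/659
k=9  a_k=4  p_k/q_k = 48599/2820
→ (48599, 2820).  Check: 48599²=2361862801, 297·2820²=2361862800, difference 1.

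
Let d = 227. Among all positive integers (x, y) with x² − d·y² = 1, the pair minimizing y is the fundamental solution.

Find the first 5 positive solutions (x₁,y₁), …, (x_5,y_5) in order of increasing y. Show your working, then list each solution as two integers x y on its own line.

226 15
102151 6780
46172026 3064545
20869653601 1385167560
9433037255626 626092672575

[15; 15,30] for √227; ℓ=2 ⇒ convergent index 1
k=0  a_k=15  p_k/q_k = 15/1
k=1  a_k=15  p_k/q_k = 226/15
fundamental: x₁=226, y₁=15  (since 51076 − 227·225 = 1)
(x_2, y_2) = (226·226 + 227·15·15, 226·15 + 15·226) = (102151, 6780)
(x_3, y_3) = (226·102151 + 227·15·6780, 226·6780 + 15·102151) = (46172026, 3064545)
(x_4, y_4) = (226·46172026 + 227·15·3064545, 226·3064545 + 15·46172026) = (20869653601, 1385167560)
(x_5, y_5) = (226·20869653601 + 227·15·1385167560, 226·1385167560 + 15·20869653601) = (9433037255626, 626092672575)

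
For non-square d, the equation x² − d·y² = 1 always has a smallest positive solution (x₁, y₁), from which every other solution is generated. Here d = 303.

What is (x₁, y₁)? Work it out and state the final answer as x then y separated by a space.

d=303: √d = [17; 2,2,5,2,2,34] (ℓ=6, even), read p_5/q_5
a_0=17:  p_0=17·1+0=17,  q_0=17·0+1=1
…
a_3=5:  p_3=5·87+35=470,  q_3=5·5+2=27
a_4=2:  p_4=2·470+87=1027,  q_4=2·27+5=59
a_5=2:  p_5=2·1027+470=2524,  q_5=2·59+27=145
(x₁, y₁) = (2524, 145);  2524² − 303·145² = 1 ✓

2524 145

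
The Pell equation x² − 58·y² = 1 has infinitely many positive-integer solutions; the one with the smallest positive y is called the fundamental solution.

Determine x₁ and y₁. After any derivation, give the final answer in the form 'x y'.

19603 2574

√58 → a₀=7, period (1,1,1,1,1,1,14); ℓ=7 odd so k=13
step 0: (7, 1)  from 7·(1,0) + (0,1)
…
step 7: (1447, 190)  from 14·(99,13) + (61,8)
step 8: (1546, 203)  from 1·(1447,190) + (99,13)
step 9: (2993, 393)  from 1·(1546,203) + (1447,190)
…
step 11: (7532, 989)  from 1·(4539,596) + (2993,393)
step 12: (12071, 1585)  from 1·(7532,989) + (4539,596)
step 13: (19603, 2574)  from 1·(12071,1585) + (7532,989)
→ (19603, 2574).  Check: 19603²=384277609, 58·2574²=384277608, difference 1.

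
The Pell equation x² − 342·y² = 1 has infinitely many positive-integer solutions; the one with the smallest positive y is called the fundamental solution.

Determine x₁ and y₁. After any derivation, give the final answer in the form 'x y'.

d=342: √d = [18; 2,36] (ℓ=2, even), read p_1/q_1
i=0: a=18 ⇒ p=18, q=1
i=1: a=2 ⇒ p=37, q=2
(x₁, y₁) = (37, 2);  37² − 342·2² = 1 ✓

37 2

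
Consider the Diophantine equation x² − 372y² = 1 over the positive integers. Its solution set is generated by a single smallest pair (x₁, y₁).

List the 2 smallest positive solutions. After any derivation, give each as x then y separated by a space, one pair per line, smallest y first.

√372 → a₀=19, period (3,2,12,2,3,38); ℓ=6 even so k=5
k=0  a_k=19  p_k/q_k = 19/1
k=1  a_k=3  p_k/q_k = 58/3
k=2  a_k=2  p_k/q_k = 135/7
…
k=4  a_k=2  p_k/q_k = 3491/181
k=5  a_k=3  p_k/q_k = 12151/630
(x₁, y₁) = (12151, 630);  12151² − 372·630² = 1 ✓
(12151+630√372)^2 = 295293601 + 15310260√372

12151 630
295293601 15310260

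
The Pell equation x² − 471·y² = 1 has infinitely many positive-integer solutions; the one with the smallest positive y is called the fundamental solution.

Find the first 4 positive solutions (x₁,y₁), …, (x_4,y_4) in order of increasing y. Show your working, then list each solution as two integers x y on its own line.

√471 = [21; 1,2,2,1,3,…,2,1,42, …], period ℓ=14 (even) → k=13
i=0: a=21 ⇒ p=21, q=1
i=1: a=1 ⇒ p=22, q=1
…
i=7: a=14 ⇒ p=48809, q=2249
i=8: a=4 ⇒ p=198665, q=9154
…
i=11: a=2 ⇒ p=2331742, q=107441
i=12: a=2 ⇒ p=5506953, q=253747
i=13: a=1 ⇒ p=7838695, q=361188
fundamental: x₁=7838695, y₁=361188  (since 61445139303025 − 471·130456771344 = 1)
(x_2, y_2) = (7838695·7838695 + 471·361188·361188, 7838695·361188 + 361188·7838695) = (122890278606049, 5662485139320)
(x_3, y_3) = (7838695·122890278606049 + 471·361188·5662485139320, 7838695·5662485139320 + 361188·122890278606049) = (1926598824915678693415, 88772987898323613612)
(x_4, y_4) = (7838695·1926598824915678693415 + 471·361188·88772987898323613612, 7838695·88772987898323613612 + 361188·1926598824915678693415) = (30204041151744689101078780801, 1391728752747293974319493360)

7838695 361188
122890278606049 5662485139320
1926598824915678693415 88772987898323613612
30204041151744689101078780801 1391728752747293974319493360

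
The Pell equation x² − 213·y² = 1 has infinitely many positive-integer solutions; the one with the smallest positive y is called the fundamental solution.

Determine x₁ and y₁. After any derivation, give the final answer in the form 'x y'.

√213 = [14; 1,1,2,6,1,8,1,6,2,1,1,28, …], period ℓ=12 (even) → k=11
i=0: a=14 ⇒ p=14, q=1
…
i=3: a=2 ⇒ p=73, q=5
i=4: a=6 ⇒ p=467, q=32
…
i=7: a=1 ⇒ p=5327, q=365
…
i=10: a=1 ⇒ p=115574, q=7919
i=11: a=1 ⇒ p=194399, q=13320
→ (194399, 13320).  Check: 194399²=37790971201, 213·13320²=37790971200, difference 1.

194399 13320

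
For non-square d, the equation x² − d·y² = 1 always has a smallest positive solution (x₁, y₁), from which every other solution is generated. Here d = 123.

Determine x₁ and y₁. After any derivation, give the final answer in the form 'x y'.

d=123: √d = [11; 11,22] (ℓ=2, even), read p_1/q_1
a_0=11:  p_0=11·1+0=11,  q_0=11·0+1=1
a_1=11:  p_1=11·11+1=122,  q_1=11·1+0=11
→ (122, 11).  Check: 122²=14884, 123·11²=14883, difference 1.

122 11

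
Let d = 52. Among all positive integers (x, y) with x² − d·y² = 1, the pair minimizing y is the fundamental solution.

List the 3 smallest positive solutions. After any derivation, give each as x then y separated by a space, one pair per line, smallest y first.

649 90
842401 116820
1093435849 151632270

√52 → a₀=7, period (4,1,2,1,4,14); ℓ=6 even so k=5
a_0=7:  p_0=7·1+0=7,  q_0=7·0+1=1
…
a_4=1:  p_4=1·101+36=137,  q_4=1·14+5=19
a_5=4:  p_5=4·137+101=649,  q_5=4·19+14=90
fundamental: x₁=649, y₁=90  (since 421201 − 52·8100 = 1)
n=2: (649,90)∘(649,90) = (649·649+52·90·90, 649·90+90·649) = (842401,116820)
n=3: (842401,116820)∘(649,90) = (649·842401+52·90·116820, 649·116820+90·842401) = (1093435849,151632270)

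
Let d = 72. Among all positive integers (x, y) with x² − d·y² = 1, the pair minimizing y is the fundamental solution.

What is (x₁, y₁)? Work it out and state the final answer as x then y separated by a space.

17 2

[8; 2,16] for √72; ℓ=2 ⇒ convergent index 1
i=0: a=8 ⇒ p=8, q=1
i=1: a=2 ⇒ p=17, q=2
(x₁, y₁) = (17, 2);  17² − 72·2² = 1 ✓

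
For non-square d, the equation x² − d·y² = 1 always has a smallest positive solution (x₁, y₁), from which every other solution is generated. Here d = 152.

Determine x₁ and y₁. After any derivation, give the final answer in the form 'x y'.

d=152: √d = [12; 3,24] (ℓ=2, even), read p_1/q_1
k=0  a_k=12  p_k/q_k = 12/1
k=1  a_k=3  p_k/q_k = 37/3
(x₁, y₁) = (37, 3);  37² − 152·3² = 1 ✓

37 3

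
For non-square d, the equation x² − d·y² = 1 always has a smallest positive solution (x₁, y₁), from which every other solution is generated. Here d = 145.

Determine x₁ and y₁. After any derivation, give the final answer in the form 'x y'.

289 24

d=145: √d = [12; 24] (ℓ=1, odd), read p_1/q_1
step 0: (12, 1)  from 12·(1,0) + (0,1)
step 1: (289, 24)  from 24·(12,1) + (1,0)
→ (289, 24).  Check: 289²=83521, 145·24²=83520, difference 1.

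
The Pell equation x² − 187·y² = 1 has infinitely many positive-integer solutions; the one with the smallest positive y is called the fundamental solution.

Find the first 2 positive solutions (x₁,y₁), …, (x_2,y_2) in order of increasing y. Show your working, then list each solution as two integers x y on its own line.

1682 123
5658247 413772

[13; 1,2,13,2,1,26] for √187; ℓ=6 ⇒ convergent index 5
a_0=13:  p_0=13·1+0=13,  q_0=13·0+1=1
…
a_4=2:  p_4=2·547+41=1135,  q_4=2·40+3=83
a_5=1:  p_5=1·1135+547=1682,  q_5=1·83+40=123
→ (1682, 123).  Check: 1682²=2829124, 187·123²=2829123, difference 1.
(x_2, y_2) = (1682·1682 + 187·123·123, 1682·123 + 123·1682) = (5658247, 413772)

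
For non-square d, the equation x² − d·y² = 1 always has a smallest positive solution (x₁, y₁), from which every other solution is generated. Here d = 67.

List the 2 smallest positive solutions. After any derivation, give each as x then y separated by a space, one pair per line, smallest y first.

√67 → a₀=8, period (5,2,1,1,7,1,1,2,5,16); ℓ=10 even so k=9
i=0: a=8 ⇒ p=8, q=1
i=1: a=5 ⇒ p=41, q=5
i=2: a=2 ⇒ p=90, q=11
…
i=4: a=1 ⇒ p=221, q=27
…
i=6: a=1 ⇒ p=1899, q=232
i=7: a=1 ⇒ p=3577, q=437
i=8: a=2 ⇒ p=9053, q=1106
i=9: a=5 ⇒ p=48842, q=5967
→ (48842, 5967).  Check: 48842²=2385540964, 67·5967²=2385540963, difference 1.
n=2: (48842,5967)∘(48842,5967) = (48842·48842+67·5967·5967, 48842·5967+5967·48842) = (4771081927,582880428)

48842 5967
4771081927 582880428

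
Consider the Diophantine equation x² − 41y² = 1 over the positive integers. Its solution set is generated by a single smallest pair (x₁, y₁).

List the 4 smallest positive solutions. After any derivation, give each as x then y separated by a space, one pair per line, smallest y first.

2049 320
8396801 1311360
34410088449 5373952960
141012534067201 22022457918720

[6; 2,2,12] for √41; ℓ=3 ⇒ convergent index 5
i=0: a=6 ⇒ p=6, q=1
…
i=2: a=2 ⇒ p=32, q=5
…
i=4: a=2 ⇒ p=826, q=129
i=5: a=2 ⇒ p=2049, q=320
→ (2049, 320).  Check: 2049²=4198401, 41·320²=4198400, difference 1.
k=2:  x_2 = 2049·2049+41·320·320 = 8396801,  y_2 = 2049·320+320·2049 = 1311360
k=3:  x_3 = 2049·8396801+41·320·1311360 = 34410088449,  y_3 = 2049·1311360+320·8396801 = 5373952960
k=4:  x_4 = 2049·34410088449+41·320·5373952960 = 141012534067201,  y_4 = 2049·5373952960+320·34410088449 = 22022457918720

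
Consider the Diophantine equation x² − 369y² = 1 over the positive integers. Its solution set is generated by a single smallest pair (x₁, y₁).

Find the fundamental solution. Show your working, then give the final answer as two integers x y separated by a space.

√369 → a₀=19, period (4,1,3,2,7,4,7,2,3,1,4,38); ℓ=12 even so k=11
a_0=19:  p_0=19·1+0=19,  q_0=19·0+1=1
a_1=4:  p_1=4·19+1=77,  q_1=4·1+0=4
a_2=1:  p_2=1·77+19=96,  q_2=1·4+1=5
a_3=3:  p_3=3·96+77=365,  q_3=3·5+4=19
…
a_5=7:  p_5=7·826+365=6147,  q_5=7·43+19=320
a_6=4:  p_6=4·6147+826=25414,  q_6=4·320+43=1323
…
a_8=2:  p_8=2·184045+25414=393504,  q_8=2·9581+1323=20485
a_9=3:  p_9=3·393504+184045=1364557,  q_9=3·20485+9581=71036
a_10=1:  p_10=1·1364557+393504=1758061,  q_10=1·71036+20485=91521
a_11=4:  p_11=4·1758061+1364557=8396801,  q_11=4·91521+71036=437120
→ (8396801, 437120).  Check: 8396801²=70506267033601, 369·437120²=70506267033600, difference 1.

8396801 437120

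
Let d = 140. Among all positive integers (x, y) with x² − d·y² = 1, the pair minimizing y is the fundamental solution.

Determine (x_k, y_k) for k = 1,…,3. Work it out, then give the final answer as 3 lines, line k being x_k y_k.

71 6
10081 852
1431431 120978

√140 → a₀=11, period (1,4,1,22); ℓ=4 even so k=3
i=0: a=11 ⇒ p=11, q=1
…
i=2: a=4 ⇒ p=59, q=5
i=3: a=1 ⇒ p=71, q=6
→ (71, 6).  Check: 71²=5041, 140·6²=5040, difference 1.
n=2: (71,6)∘(71,6) = (71·71+140·6·6, 71·6+6·71) = (10081,852)
n=3: (10081,852)∘(71,6) = (71·10081+140·6·852, 71·852+6·10081) = (1431431,120978)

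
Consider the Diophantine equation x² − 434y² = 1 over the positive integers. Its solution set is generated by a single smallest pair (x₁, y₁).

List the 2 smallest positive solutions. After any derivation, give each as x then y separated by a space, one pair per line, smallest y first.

125 6
31249 1500

d=434: √d = [20; 1,4,1,40] (ℓ=4, even), read p_3/q_3
i=0: a=20 ⇒ p=20, q=1
…
i=2: a=4 ⇒ p=104, q=5
i=3: a=1 ⇒ p=125, q=6
(x₁, y₁) = (125, 6);  125² − 434·6² = 1 ✓
(125+6√434)^2 = 31249 + 1500√434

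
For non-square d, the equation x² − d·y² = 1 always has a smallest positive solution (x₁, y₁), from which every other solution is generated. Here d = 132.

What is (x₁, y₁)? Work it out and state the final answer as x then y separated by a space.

[11; 2,22] for √132; ℓ=2 ⇒ convergent index 1
k=0  a_k=11  p_k/q_k = 11/1
k=1  a_k=2  p_k/q_k = 23/2
fundamental: x₁=23, y₁=2  (since 529 − 132·4 = 1)

23 2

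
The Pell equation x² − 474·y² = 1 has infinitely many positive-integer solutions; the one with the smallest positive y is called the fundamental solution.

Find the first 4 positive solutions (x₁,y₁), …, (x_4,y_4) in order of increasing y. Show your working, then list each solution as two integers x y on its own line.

193549 8890
74922430801 3441301220
29002323118011949 1332120819650670
11226741274261267003201 515661305041693754440

√474 → a₀=21, period (1,3,2,1,1,…,3,1,42); ℓ=14 even so k=13
a_0=21:  p_0=21·1+0=21,  q_0=21·0+1=1
a_1=1:  p_1=1·21+1=22,  q_1=1·1+0=1
…
a_3=2:  p_3=2·87+22=196,  q_3=2·4+1=9
a_4=1:  p_4=1·196+87=283,  q_4=1·9+4=13
a_5=1:  p_5=1·283+196=479,  q_5=1·13+9=22
…
a_10=1:  p_10=1·10864+5813=16677,  q_10=1·499+267=766
…
a_12=3:  p_12=3·44218+16677=149331,  q_12=3·2031+766=6859
a_13=1:  p_13=1·149331+44218=193549,  q_13=1·6859+2031=8890
fundamental: x₁=193549, y₁=8890  (since 37461215401 − 474·79032100 = 1)
n=2: (193549,8890)∘(193549,8890) = (193549·193549+474·8890·8890, 193549·8890+8890·193549) = (74922430801,3441301220)
n=3: (74922430801,3441301220)∘(193549,8890) = (193549·74922430801+474·8890·3441301220, 193549·3441301220+8890·74922430801) = (29002323118011949,1332120819650670)
n=4: (29002323118011949,1332120819650670)∘(193549,8890) = (193549·29002323118011949+474·8890·1332120819650670, 193549·1332120819650670+8890·29002323118011949) = (11226741274261267003201,515661305041693754440)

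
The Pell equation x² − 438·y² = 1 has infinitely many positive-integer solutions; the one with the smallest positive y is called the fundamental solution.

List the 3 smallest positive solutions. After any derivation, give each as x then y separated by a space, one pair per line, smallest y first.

293 14
171697 8204
100614149 4807530

√438 = [20; 1,12,1,40, …], period ℓ=4 (even) → k=3
step 0: (20, 1)  from 20·(1,0) + (0,1)
step 1: (21, 1)  from 1·(20,1) + (1,0)
step 2: (272, 13)  from 12·(21,1) + (20,1)
step 3: (293, 14)  from 1·(272,13) + (21,1)
(x₁, y₁) = (293, 14);  293² − 438·14² = 1 ✓
(x_2, y_2) = (293·293 + 438·14·14, 293·14 + 14·293) = (171697, 8204)
(x_3, y_3) = (293·171697 + 438·14·8204, 293·8204 + 14·171697) = (100614149, 4807530)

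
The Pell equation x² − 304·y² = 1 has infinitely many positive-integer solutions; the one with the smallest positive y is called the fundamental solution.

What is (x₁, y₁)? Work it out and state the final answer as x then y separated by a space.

57799 3315

d=304: √d = [17; 2,3,2,1,1,1,1,1,2,3,2,34] (ℓ=12, even), read p_11/q_11
a_0=17:  p_0=17·1+0=17,  q_0=17·0+1=1
a_1=2:  p_1=2·17+1=35,  q_1=2·1+0=2
…
a_4=1:  p_4=1·279+122=401,  q_4=1·16+7=23
a_5=1:  p_5=1·401+279=680,  q_5=1·23+16=39
…
a_8=1:  p_8=1·1761+1081=2842,  q_8=1·101+62=163
…
a_10=3:  p_10=3·7445+2842=25177,  q_10=3·427+163=1444
a_11=2:  p_11=2·25177+7445=57799,  q_11=2·1444+427=3315
fundamental: x₁=57799, y₁=3315  (since 3340724401 − 304·10989225 = 1)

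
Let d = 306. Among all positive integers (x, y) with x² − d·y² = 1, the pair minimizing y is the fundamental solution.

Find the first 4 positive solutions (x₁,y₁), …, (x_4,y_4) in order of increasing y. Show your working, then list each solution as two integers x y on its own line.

35 2
2449 140
171395 9798
11995201 685720

√306 = [17; 2,34, …], period ℓ=2 (even) → k=1
a_0=17:  p_0=17·1+0=17,  q_0=17·0+1=1
a_1=2:  p_1=2·17+1=35,  q_1=2·1+0=2
fundamental: x₁=35, y₁=2  (since 1225 − 306·4 = 1)
n=2: (35,2)∘(35,2) = (35·35+306·2·2, 35·2+2·35) = (2449,140)
n=3: (2449,140)∘(35,2) = (35·2449+306·2·140, 35·140+2·2449) = (171395,9798)
n=4: (171395,9798)∘(35,2) = (35·171395+306·2·9798, 35·9798+2·171395) = (11995201,685720)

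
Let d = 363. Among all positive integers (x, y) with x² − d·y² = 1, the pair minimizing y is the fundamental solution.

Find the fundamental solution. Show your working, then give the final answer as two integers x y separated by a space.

√363 = [19; 19,38, …], period ℓ=2 (even) → k=1
i=0: a=19 ⇒ p=19, q=1
i=1: a=19 ⇒ p=362, q=19
fundamental: x₁=362, y₁=19  (since 131044 − 363·361 = 1)

362 19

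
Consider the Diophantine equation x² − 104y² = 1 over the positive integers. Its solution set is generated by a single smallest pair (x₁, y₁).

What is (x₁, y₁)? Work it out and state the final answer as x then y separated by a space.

[10; 5,20] for √104; ℓ=2 ⇒ convergent index 1
k=0  a_k=10  p_k/q_k = 10/1
k=1  a_k=5  p_k/q_k = 51/5
→ (51, 5).  Check: 51²=2601, 104·5²=2600, difference 1.

51 5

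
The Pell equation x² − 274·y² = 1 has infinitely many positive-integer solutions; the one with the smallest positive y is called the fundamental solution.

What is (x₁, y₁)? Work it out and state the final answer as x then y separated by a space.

d=274: √d = [16; 1,1,4,4,1,1,32] (ℓ=7, odd), read p_13/q_13
step 0: (16, 1)  from 16·(1,0) + (0,1)
step 1: (17, 1)  from 1·(16,1) + (1,0)
step 2: (33, 2)  from 1·(17,1) + (16,1)
…
step 5: (778, 47)  from 1·(629,38) + (149,9)
step 6: (1407, 85)  from 1·(778,47) + (629,38)
step 7: (45802, 2767)  from 32·(1407,85) + (778,47)
…
step 9: (93011, 5619)  from 1·(47209,2852) + (45802,2767)
step 10: (419253, 25328)  from 4·(93011,5619) + (47209,2852)
step 11: (1770023, 106931)  from 4·(419253,25328) + (93011,5619)
step 12: (2189276, 132259)  from 1·(1770023,106931) + (419253,25328)
step 13: (3959299, 239190)  from 1·(2189276,132259) + (1770023,106931)
fundamental: x₁=3959299, y₁=239190  (since 15676048571401 − 274·57211856100 = 1)

3959299 239190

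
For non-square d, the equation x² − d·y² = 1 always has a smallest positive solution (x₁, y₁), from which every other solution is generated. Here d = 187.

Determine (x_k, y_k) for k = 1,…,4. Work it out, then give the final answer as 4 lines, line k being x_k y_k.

d=187: √d = [13; 1,2,13,2,1,26] (ℓ=6, even), read p_5/q_5
a_0=13:  p_0=13·1+0=13,  q_0=13·0+1=1
a_1=1:  p_1=1·13+1=14,  q_1=1·1+0=1
…
a_3=13:  p_3=13·41+14=547,  q_3=13·3+1=40
a_4=2:  p_4=2·547+41=1135,  q_4=2·40+3=83
a_5=1:  p_5=1·1135+547=1682,  q_5=1·83+40=123
(x₁, y₁) = (1682, 123);  1682² − 187·123² = 1 ✓
k=2:  x_2 = 1682·1682+187·123·123 = 5658247,  y_2 = 1682·123+123·1682 = 413772
k=3:  x_3 = 1682·5658247+187·123·413772 = 19034341226,  y_3 = 1682·413772+123·5658247 = 1391928885
k=4:  x_4 = 1682·19034341226+187·123·1391928885 = 64031518226017,  y_4 = 1682·1391928885+123·19034341226 = 4682448355368

1682 123
5658247 413772
19034341226 1391928885
64031518226017 4682448355368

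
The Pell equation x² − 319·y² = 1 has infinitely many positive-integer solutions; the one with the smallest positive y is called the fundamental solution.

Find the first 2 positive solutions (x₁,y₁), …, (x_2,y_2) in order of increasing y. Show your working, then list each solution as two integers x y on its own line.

d=319: √d = [17; 1,6,5,1,4,…,6,1,34] (ℓ=14, even), read p_13/q_13
step 0: (17, 1)  from 17·(1,0) + (0,1)
step 1: (18, 1)  from 1·(17,1) + (1,0)
step 2: (125, 7)  from 6·(18,1) + (17,1)
step 3: (643, 36)  from 5·(125,7) + (18,1)
…
step 8: (58797, 3292)  from 3·(15628,875) + (11913,667)
step 9: (250816, 14043)  from 4·(58797,3292) + (15628,875)
step 10: (309613, 17335)  from 1·(250816,14043) + (58797,3292)
step 11: (1798881, 100718)  from 5·(309613,17335) + (250816,14043)
step 12: (11102899, 621643)  from 6·(1798881,100718) + (309613,17335)
step 13: (12901780, 722361)  from 1·(11102899,621643) + (1798881,100718)
→ (12901780, 722361).  Check: 12901780²=166455927168400, 319·722361²=166455927168399, difference 1.
k=2:  x_2 = 12901780·12901780+319·722361·722361 = 332911854336799,  y_2 = 12901780·722361+722361·12901780 = 18639485405160

12901780 722361
332911854336799 18639485405160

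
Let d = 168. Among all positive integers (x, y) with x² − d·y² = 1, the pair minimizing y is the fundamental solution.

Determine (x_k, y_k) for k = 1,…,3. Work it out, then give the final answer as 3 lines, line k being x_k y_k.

13 1
337 26
8749 675

[12; 1,24] for √168; ℓ=2 ⇒ convergent index 1
step 0: (12, 1)  from 12·(1,0) + (0,1)
step 1: (13, 1)  from 1·(12,1) + (1,0)
fundamental: x₁=13, y₁=1  (since 169 − 168·1 = 1)
n=2: (13,1)∘(13,1) = (13·13+168·1·1, 13·1+1·13) = (337,26)
n=3: (337,26)∘(13,1) = (13·337+168·1·26, 13·26+1·337) = (8749,675)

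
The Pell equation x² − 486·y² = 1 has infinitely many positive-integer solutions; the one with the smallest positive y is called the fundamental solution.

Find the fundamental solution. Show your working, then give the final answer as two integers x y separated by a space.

d=486: √d = [22; 22,44] (ℓ=2, even), read p_1/q_1
i=0: a=22 ⇒ p=22, q=1
i=1: a=22 ⇒ p=485, q=22
fundamental: x₁=485, y₁=22  (since 235225 − 486·484 = 1)

485 22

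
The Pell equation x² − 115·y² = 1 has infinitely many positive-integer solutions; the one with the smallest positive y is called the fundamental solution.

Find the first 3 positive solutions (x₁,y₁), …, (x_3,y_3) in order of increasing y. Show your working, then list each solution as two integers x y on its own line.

[10; 1,2,1,1,1,1,1,2,1,20] for √115; ℓ=10 ⇒ convergent index 9
a_0=10:  p_0=10·1+0=10,  q_0=10·0+1=1
a_1=1:  p_1=1·10+1=11,  q_1=1·1+0=1
…
a_3=1:  p_3=1·32+11=43,  q_3=1·3+1=4
a_4=1:  p_4=1·43+32=75,  q_4=1·4+3=7
…
a_7=1:  p_7=1·193+118=311,  q_7=1·18+11=29
a_8=2:  p_8=2·311+193=815,  q_8=2·29+18=76
a_9=1:  p_9=1·815+311=1126,  q_9=1·76+29=105
fundamental: x₁=1126, y₁=105  (since 1267876 − 115·11025 = 1)
(x_2, y_2) = (1126·1126 + 115·105·105, 1126·105 + 105·1126) = (2535751, 236460)
(x_3, y_3) = (1126·2535751 + 115·105·236460, 1126·236460 + 105·2535751) = (5710510126, 532507815)

1126 105
2535751 236460
5710510126 532507815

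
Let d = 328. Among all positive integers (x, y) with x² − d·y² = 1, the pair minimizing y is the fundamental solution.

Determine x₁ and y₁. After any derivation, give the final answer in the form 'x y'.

163 9

d=328: √d = [18; 9,36] (ℓ=2, even), read p_1/q_1
a_0=18:  p_0=18·1+0=18,  q_0=18·0+1=1
a_1=9:  p_1=9·18+1=163,  q_1=9·1+0=9
→ (163, 9).  Check: 163²=26569, 328·9²=26568, difference 1.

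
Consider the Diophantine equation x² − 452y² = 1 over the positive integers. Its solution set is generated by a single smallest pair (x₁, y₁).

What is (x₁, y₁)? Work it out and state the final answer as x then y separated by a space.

1204353 56648

√452 → a₀=21, period (3,1,5,3,10,3,5,1,3,42); ℓ=10 even so k=9
k=0  a_k=21  p_k/q_k = 21/1
k=1  a_k=3  p_k/q_k = 64/3
k=2  a_k=1  p_k/q_k = 85/4
…
k=7  a_k=5  p_k/q_k = 263904/12413
k=8  a_k=1  p_k/q_k = 313483/14745
k=9  a_k=3  p_k/q_k = 1204353/56648
(x₁, y₁) = (1204353, 56648);  1204353² − 452·56648² = 1 ✓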